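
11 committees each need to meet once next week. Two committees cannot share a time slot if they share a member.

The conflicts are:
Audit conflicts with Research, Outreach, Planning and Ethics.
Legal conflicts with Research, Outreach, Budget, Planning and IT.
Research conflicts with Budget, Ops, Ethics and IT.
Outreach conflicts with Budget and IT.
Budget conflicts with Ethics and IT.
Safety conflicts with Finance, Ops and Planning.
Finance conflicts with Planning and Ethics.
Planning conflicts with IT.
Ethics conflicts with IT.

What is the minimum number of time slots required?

Research, Budget, Ethics, IT are mutually in conflict, so at least 4 time slots are needed.
4 time slots suffice: time slot 1 → {Audit, Finance, Ops, IT}; time slot 2 → {Research, Outreach, Planning}; time slot 3 → {Legal, Safety, Ethics}; time slot 4 → {Budget}. No two conflicting committees share a time slot.

4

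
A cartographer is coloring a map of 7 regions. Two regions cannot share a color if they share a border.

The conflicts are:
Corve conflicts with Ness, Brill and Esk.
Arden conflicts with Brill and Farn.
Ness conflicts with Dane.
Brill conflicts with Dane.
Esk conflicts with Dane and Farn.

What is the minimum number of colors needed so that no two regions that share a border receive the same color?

3

The cycle Arden-Brill-Dane-Esk-Farn-Arden has odd length 5, so it cannot be 2-colored; at least 3 colors are needed.
One proper 3-coloring: Corve=2, Arden=3, Ness=1, Brill=1, Esk=1, Dane=2, Farn=2. No two conflicting regions share a color.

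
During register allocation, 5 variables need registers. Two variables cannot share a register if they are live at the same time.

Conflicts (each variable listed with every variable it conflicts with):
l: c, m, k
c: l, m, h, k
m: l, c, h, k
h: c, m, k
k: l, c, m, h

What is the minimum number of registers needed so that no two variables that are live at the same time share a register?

4

l, c, m, k all conflict with each other, so at least 4 registers are needed.
4 registers suffice: register 1 → {c}; register 2 → {m}; register 3 → {k}; register 4 → {l, h}. Every pair that conflicts lands in different registers.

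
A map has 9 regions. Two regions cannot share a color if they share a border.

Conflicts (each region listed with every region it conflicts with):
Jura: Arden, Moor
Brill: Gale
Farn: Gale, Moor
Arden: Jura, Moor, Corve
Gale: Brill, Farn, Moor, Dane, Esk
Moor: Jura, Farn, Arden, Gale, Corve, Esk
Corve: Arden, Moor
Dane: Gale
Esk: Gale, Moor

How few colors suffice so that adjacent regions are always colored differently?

Farn, Gale, Moor are mutually in conflict, so at least 3 colors are needed.
3 colors suffice: color 1 → {Brill, Moor, Dane}; color 2 → {Arden, Gale}; color 3 → {Jura, Farn, Corve, Esk}. Each listed conflict is separated.

3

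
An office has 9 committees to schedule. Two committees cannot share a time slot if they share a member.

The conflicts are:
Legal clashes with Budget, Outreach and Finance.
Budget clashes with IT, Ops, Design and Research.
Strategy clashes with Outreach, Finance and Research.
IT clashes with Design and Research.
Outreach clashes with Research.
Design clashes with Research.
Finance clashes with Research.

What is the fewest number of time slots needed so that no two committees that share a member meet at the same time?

Budget, IT, Design, Research all conflict with each other, so at least 4 time slots are needed.
4 time slots suffice: time slot 1 → {Legal, Ops, Research}; time slot 2 → {Budget, Outreach, Finance}; time slot 3 → {Strategy, IT}; time slot 4 → {Design}. Every pair that conflicts lands in different time slots.

4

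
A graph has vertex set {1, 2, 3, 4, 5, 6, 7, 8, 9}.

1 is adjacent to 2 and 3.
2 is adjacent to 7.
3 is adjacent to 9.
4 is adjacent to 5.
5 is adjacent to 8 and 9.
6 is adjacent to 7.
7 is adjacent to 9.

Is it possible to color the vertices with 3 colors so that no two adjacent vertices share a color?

The chromatic number is 3. The cycle 2-7-9-3-1-2 has odd length 5, so it cannot be 2-colored; at least 3 colors are needed.
3 colors suffice: color a → {1, 5, 7}; color b → {2, 4, 6, 8, 9}; color c → {3}.
That is already a proper 3-coloring.

Yes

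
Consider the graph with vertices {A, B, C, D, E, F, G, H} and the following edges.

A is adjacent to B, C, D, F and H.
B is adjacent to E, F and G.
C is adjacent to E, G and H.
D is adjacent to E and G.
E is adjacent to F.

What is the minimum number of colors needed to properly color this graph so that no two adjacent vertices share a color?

3

A, C, H are pairwise adjacent, so at least 3 colors are needed.
A valid assignment using 3 colors: A=1, B=2, C=2, D=2, E=1, F=3, G=1, H=3. Each edge has distinct colors on its endpoints.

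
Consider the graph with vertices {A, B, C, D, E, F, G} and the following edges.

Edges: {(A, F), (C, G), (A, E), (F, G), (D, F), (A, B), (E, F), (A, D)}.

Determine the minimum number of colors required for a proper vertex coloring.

A, E, F form a triangle, so at least 3 colors are needed.
One proper 3-coloring: A=2, B=1, C=1, D=3, E=3, F=1, G=2. Each edge has distinct colors on its endpoints.

3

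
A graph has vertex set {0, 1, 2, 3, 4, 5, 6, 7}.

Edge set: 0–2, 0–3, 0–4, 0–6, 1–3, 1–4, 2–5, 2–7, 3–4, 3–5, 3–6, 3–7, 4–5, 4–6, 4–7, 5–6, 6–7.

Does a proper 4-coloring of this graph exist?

The chromatic number is 4. 0, 3, 4, 6 are pairwise adjacent (a clique of size 4), so at least 4 colors are needed.
4 colors suffice: color red → {2, 4}; color blue → {3}; color green → {1, 6}; color yellow → {0, 5, 7}.
That is already a proper 4-coloring.

Yes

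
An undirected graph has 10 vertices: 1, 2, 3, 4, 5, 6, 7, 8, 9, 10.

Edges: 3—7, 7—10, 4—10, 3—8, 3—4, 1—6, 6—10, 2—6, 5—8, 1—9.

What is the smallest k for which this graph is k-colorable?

3 and 4 are adjacent, so at least 2 colors are needed.
2 colors suffice: color a → {4, 6, 7, 8, 9}; color b → {1, 2, 3, 5, 10}. Each edge has distinct colors on its endpoints.

2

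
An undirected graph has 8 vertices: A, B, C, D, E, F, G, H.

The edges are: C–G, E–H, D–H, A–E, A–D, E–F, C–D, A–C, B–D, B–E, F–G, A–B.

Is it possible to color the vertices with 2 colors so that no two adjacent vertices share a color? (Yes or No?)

No

A, C, D are pairwise adjacent, so at least 3 colors are needed.
So 2 colors are not enough.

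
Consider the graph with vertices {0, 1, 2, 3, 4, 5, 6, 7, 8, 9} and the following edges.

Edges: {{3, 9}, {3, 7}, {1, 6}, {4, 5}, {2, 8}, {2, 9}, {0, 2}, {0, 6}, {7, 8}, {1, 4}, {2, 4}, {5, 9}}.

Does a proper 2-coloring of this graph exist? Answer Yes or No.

No

The cycle 7-3-9-2-8-7 has odd length 5, so it cannot be 2-colored; at least 3 colors are needed.
So 2 colors are not enough.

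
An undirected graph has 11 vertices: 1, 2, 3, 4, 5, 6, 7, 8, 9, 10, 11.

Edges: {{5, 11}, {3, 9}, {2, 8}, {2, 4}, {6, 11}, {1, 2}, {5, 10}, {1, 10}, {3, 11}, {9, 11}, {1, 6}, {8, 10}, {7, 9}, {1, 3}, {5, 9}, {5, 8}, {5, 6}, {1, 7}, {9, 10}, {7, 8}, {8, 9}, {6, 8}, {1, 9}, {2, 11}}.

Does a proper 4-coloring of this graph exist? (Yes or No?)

The chromatic number is 4. 5, 8, 9, 10 are mutually adjacent (a clique of size 4), so at least 4 colors are needed.
A valid assignment using 4 colors: 1=b, 2=a, 3=c, 4=b, 5=c, 6=a, 7=c, 8=b, 9=a, 10=d, 11=b.
That is already a proper 4-coloring.

Yes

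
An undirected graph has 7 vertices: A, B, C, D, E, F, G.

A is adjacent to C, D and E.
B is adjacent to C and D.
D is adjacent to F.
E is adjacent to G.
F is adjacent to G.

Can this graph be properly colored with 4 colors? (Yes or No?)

The chromatic number is 3. The cycle F-D-A-E-G-F has odd length 5, so it cannot be 2-colored; at least 3 colors are needed.
3 colors suffice: color 1 → {A, B, G}; color 2 → {C, D, E}; color 3 → {F}.
Since 4 ≥ 3, a proper 4-coloring certainly exists.

Yes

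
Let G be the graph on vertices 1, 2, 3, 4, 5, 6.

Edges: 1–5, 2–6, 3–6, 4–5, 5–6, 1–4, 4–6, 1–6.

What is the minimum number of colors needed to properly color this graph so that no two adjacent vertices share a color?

1, 4, 5, 6 are pairwise adjacent (a clique of size 4), so at least 4 colors are needed.
4 colors suffice: color red → {6}; color blue → {2, 3, 4}; color green → {5}; color yellow → {1}. Each edge has distinct colors on its endpoints.

4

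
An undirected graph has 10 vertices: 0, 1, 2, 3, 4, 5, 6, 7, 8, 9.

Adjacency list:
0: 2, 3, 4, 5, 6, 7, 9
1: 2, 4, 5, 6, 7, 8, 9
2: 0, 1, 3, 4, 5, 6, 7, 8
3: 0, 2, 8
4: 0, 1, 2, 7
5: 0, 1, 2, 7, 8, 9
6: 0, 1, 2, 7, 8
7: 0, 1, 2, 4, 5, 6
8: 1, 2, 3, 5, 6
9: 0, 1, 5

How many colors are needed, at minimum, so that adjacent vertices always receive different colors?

4

0, 2, 4, 7 are mutually adjacent (a clique of size 4), so at least 4 colors are needed.
A valid assignment using 4 colors: 0=b, 1=b, 2=a, 3=c, 4=c, 5=c, 6=c, 7=d, 8=d, 9=a. Each edge has distinct colors on its endpoints.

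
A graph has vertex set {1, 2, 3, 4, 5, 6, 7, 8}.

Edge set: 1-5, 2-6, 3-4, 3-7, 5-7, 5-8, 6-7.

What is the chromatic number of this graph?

2

5 and 8 are adjacent, so at least 2 colors are needed.
2 colors suffice: color a → {1, 2, 4, 7, 8}; color b → {3, 5, 6}. Each edge has distinct colors on its endpoints.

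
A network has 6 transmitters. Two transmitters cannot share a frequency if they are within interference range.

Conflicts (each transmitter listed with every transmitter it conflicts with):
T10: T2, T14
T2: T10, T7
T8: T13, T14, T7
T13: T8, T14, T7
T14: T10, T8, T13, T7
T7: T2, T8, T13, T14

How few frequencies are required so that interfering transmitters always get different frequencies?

T8, T13, T14, T7 pairwise conflict, so at least 4 frequencies are needed.
4 frequencies suffice: frequency 1 → {T10, T7}; frequency 2 → {T2, T14}; frequency 3 → {T8}; frequency 4 → {T13}. No two conflicting transmitters share a frequency.

4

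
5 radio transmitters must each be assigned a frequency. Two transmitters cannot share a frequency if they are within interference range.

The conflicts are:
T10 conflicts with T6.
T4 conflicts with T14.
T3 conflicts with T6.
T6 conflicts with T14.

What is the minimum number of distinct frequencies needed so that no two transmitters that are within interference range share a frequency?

T3 and T6 conflict, so at least 2 frequencies are needed.
2 frequencies suffice: frequency 1 → {T4, T6}; frequency 2 → {T10, T3, T14}. Every pair that conflicts lands in different frequencies.

2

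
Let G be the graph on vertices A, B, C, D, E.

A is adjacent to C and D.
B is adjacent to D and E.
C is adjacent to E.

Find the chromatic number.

The cycle B-E-C-A-D-B has odd length 5, so it cannot be 2-colored; at least 3 colors are needed.
3 colors suffice: A=3, B=1, C=1, D=2, E=2. Every edge joins two different colors.

3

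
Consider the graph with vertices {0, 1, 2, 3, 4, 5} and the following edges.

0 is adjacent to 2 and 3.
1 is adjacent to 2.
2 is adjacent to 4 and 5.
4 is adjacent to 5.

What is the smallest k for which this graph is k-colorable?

2, 4, 5 are pairwise adjacent, so at least 3 colors are needed.
3 colors suffice: color red → {2, 3}; color blue → {0, 1, 4}; color green → {5}. Each edge has distinct colors on its endpoints.

3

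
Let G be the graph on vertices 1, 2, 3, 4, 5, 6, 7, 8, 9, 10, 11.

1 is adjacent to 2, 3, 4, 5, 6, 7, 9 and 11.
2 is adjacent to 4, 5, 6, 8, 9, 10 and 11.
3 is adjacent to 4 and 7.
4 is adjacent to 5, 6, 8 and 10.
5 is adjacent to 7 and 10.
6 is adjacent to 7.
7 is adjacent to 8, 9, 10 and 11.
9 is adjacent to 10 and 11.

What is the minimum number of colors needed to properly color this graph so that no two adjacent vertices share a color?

4

1, 2, 4, 5 form a clique, so at least 4 colors are needed.
4 colors suffice: color a → {2, 7}; color b → {1, 8, 10}; color c → {4, 9}; color d → {3, 5, 6, 11}. Every edge joins two different colors.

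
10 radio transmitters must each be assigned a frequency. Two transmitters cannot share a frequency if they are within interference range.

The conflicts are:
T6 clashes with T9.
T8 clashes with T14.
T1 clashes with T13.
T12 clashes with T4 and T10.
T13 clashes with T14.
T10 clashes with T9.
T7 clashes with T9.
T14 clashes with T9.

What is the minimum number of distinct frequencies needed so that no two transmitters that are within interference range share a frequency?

2

T10 and T9 conflict, so at least 2 frequencies are needed.
Using 2 frequencies: T6=2, T8=1, T1=2, T12=1, T13=1, T4=2, T10=2, T7=2, T14=2, T9=1. No two conflicting transmitters share a frequency.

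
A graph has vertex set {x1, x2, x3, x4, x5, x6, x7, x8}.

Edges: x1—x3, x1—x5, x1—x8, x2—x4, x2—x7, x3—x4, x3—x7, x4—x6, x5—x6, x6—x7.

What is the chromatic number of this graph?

The cycle x6-x4-x3-x1-x5-x6 has odd length 5, so it cannot be 2-colored; at least 3 colors are needed.
3 colors suffice: x1=B, x2=R, x3=R, x4=B, x5=G, x6=R, x7=B, x8=R. Every edge joins two different colors.

3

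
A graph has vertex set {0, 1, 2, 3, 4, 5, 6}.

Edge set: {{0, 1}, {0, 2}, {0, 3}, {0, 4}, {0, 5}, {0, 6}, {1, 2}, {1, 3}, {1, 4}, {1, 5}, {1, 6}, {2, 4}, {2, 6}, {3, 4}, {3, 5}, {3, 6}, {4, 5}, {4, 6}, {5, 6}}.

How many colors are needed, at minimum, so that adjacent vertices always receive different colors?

0, 1, 3, 4, 5, 6 are mutually adjacent (a clique of size 6), so at least 6 colors are needed.
6 colors suffice: color red → {0}; color blue → {4}; color green → {6}; color yellow → {1}; color purple → {2, 5}; color orange → {3}. Every edge joins two different colors.

6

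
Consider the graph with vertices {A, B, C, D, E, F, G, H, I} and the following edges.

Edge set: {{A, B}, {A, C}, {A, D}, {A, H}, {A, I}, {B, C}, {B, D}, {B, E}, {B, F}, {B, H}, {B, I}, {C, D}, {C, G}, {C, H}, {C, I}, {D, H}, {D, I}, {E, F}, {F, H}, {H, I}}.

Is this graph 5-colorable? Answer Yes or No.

No

A, B, C, D, H, I are pairwise adjacent (a clique of size 6), so at least 6 colors are needed.
So 5 colors are not enough.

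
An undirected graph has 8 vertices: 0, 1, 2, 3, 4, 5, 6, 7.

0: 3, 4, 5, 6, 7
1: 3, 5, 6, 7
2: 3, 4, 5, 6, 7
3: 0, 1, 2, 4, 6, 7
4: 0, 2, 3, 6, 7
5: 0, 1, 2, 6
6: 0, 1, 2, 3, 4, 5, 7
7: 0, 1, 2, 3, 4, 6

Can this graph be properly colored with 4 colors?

2, 3, 4, 6, 7 are mutually adjacent (a clique of size 5), so at least 5 colors are needed.
So 4 colors are not enough.

No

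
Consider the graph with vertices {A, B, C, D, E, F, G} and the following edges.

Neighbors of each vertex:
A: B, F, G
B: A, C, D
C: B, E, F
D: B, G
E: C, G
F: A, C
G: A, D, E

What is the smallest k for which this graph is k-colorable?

3

The cycle B-C-E-G-A-B has odd length 5, so it cannot be 2-colored; at least 3 colors are needed.
3 colors suffice: color red → {B, F, G}; color blue → {A, C, D}; color green → {E}. No two adjacent vertices share a color.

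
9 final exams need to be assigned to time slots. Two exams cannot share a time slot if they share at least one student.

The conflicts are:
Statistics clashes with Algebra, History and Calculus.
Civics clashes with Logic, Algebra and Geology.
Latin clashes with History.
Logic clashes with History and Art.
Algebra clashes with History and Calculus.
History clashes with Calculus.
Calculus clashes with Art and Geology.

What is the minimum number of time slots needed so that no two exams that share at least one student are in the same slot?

4

Statistics, Algebra, History, Calculus pairwise conflict, so at least 4 time slots are needed.
4 time slots suffice: time slot 1 → {Civics, History, Art}; time slot 2 → {Latin, Logic, Calculus}; time slot 3 → {Algebra, Geology}; time slot 4 → {Statistics}. Every pair that conflicts lands in different time slots.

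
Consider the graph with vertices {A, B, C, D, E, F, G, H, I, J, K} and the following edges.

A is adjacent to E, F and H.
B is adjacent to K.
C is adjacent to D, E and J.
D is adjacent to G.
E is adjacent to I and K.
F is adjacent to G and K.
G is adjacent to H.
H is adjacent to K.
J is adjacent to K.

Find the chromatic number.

2

H and K are adjacent, so at least 2 colors are needed.
2 colors suffice: A=1, B=2, C=1, D=2, E=2, F=2, G=1, H=2, I=1, J=2, K=1. Each edge has distinct colors on its endpoints.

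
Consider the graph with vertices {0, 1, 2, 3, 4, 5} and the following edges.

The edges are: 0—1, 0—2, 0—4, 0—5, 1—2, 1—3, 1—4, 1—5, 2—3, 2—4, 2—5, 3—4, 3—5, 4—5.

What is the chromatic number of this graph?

0, 1, 2, 4, 5 are pairwise adjacent (a clique of size 5), so at least 5 colors are needed.
5 colors suffice: color a → {1}; color b → {4}; color c → {2}; color d → {5}; color e → {0, 3}. No two adjacent vertices share a color.

5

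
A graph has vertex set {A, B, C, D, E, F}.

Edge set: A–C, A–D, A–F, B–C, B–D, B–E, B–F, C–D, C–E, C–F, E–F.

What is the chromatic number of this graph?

4

B, C, E, F are mutually adjacent (a clique of size 4), so at least 4 colors are needed.
A valid assignment using 4 colors: A=3, B=3, C=1, D=2, E=4, F=2. No two adjacent vertices share a color.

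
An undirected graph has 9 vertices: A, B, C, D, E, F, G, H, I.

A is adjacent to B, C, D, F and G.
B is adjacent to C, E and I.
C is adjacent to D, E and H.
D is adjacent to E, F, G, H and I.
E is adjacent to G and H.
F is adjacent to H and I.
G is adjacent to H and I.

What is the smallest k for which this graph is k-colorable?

4

D, E, G, H form a clique, so at least 4 colors are needed.
A valid assignment using 4 colors: A=green, B=red, C=blue, D=red, E=yellow, F=blue, G=blue, H=green, I=green. Every edge joins two different colors.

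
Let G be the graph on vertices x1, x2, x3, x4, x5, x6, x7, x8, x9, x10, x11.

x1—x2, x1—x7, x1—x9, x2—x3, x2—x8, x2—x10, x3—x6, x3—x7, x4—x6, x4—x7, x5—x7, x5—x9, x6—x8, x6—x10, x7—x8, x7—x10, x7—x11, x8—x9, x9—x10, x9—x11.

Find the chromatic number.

2

x2 and x10 are adjacent, so at least 2 colors are needed.
2 colors suffice: x1=2, x2=1, x3=2, x4=2, x5=2, x6=1, x7=1, x8=2, x9=1, x10=2, x11=2. Each edge has distinct colors on its endpoints.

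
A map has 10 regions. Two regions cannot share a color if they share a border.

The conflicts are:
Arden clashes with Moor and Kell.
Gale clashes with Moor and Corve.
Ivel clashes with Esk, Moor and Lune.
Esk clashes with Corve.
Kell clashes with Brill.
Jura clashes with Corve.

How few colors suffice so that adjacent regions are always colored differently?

3

The cycle Moor-Gale-Corve-Esk-Ivel-Moor has odd length 5, so it cannot be 2-colored; at least 3 colors are needed.
A valid assignment using 3 colors: Arden=1, Gale=3, Ivel=1, Esk=2, Moor=2, Lune=2, Kell=2, Jura=2, Brill=1, Corve=1. Each listed conflict is separated.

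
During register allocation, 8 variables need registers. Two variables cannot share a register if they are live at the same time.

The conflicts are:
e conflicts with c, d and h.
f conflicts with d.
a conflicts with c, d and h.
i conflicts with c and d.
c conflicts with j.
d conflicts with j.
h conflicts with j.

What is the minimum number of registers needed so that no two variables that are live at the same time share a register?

e and h conflict, so at least 2 registers are needed.
2 registers suffice: register 1 → {c, d, h}; register 2 → {e, f, a, i, j}. No two conflicting variables share a register.

2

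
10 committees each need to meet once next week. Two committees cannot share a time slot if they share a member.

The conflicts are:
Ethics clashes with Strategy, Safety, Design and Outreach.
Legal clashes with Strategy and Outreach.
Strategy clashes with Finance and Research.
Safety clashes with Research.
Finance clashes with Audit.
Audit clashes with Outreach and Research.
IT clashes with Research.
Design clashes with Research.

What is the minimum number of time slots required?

3

The cycle Research-Design-Ethics-Outreach-Audit-Research has odd length 5, so it cannot be 2-colored; at least 3 time slots are needed.
Using 3 time slots: Ethics=1, Legal=1, Strategy=2, Safety=2, Finance=1, Audit=2, IT=2, Design=2, Outreach=3, Research=1. Each listed conflict is separated.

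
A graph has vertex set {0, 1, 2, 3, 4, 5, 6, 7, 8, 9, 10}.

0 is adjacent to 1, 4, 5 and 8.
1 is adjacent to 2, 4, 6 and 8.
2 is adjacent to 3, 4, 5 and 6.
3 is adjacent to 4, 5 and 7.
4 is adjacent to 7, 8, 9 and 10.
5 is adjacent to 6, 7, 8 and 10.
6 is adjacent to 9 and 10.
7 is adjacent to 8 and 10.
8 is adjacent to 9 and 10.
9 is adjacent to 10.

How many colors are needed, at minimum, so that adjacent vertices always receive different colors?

5, 7, 8, 10 form a clique, so at least 4 colors are needed.
A valid assignment using 4 colors: 0=d, 1=c, 2=d, 3=b, 4=a, 5=a, 6=b, 7=d, 8=b, 9=d, 10=c. No two adjacent vertices share a color.

4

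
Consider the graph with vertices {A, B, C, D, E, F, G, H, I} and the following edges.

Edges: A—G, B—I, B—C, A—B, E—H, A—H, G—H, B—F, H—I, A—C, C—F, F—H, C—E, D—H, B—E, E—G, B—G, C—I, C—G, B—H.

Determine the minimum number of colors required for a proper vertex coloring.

A, B, G, H are mutually adjacent (a clique of size 4), so at least 4 colors are needed.
4 colors suffice: color red → {C, H}; color blue → {B, D}; color green → {F, G, I}; color yellow → {A, E}. No two adjacent vertices share a color.

4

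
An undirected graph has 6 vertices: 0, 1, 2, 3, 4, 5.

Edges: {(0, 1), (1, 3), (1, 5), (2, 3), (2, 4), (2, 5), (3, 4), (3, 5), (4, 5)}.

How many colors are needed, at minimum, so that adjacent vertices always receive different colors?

4

2, 3, 4, 5 form a clique, so at least 4 colors are needed.
One proper 4-coloring: 0=a, 1=c, 2=d, 3=b, 4=c, 5=a. No two adjacent vertices share a color.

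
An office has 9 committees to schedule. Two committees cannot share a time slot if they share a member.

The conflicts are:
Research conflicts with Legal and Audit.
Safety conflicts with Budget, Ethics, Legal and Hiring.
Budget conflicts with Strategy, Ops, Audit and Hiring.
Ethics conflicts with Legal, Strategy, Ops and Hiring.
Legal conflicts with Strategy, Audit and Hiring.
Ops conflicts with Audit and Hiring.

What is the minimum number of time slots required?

4

Safety, Ethics, Legal, Hiring are mutually in conflict, so at least 4 time slots are needed.
4 time slots suffice: time slot 1 → {Budget, Legal}; time slot 2 → {Ethics, Audit}; time slot 3 → {Research, Strategy, Hiring}; time slot 4 → {Safety, Ops}. Each listed conflict is separated.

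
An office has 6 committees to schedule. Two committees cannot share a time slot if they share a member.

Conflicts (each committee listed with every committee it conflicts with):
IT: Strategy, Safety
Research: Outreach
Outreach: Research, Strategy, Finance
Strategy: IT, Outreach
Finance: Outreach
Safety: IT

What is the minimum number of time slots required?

IT and Strategy conflict, so at least 2 time slots are needed.
A valid assignment using 2 time slots: IT=1, Research=2, Outreach=1, Strategy=2, Finance=2, Safety=2. Each listed conflict is separated.

2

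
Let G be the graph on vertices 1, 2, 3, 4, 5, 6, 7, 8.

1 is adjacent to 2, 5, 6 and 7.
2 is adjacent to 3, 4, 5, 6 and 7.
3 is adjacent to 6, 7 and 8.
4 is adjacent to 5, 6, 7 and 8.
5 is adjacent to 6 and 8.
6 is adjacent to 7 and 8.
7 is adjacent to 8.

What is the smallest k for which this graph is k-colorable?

4

3, 6, 7, 8 form a clique, so at least 4 colors are needed.
4 colors suffice: color a → {6}; color b → {2, 8}; color c → {5, 7}; color d → {1, 3, 4}. Each edge has distinct colors on its endpoints.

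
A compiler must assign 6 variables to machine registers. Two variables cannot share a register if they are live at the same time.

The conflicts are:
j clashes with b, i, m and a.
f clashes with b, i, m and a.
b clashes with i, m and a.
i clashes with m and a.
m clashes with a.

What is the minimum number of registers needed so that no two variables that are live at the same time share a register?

5

j, b, i, m, a are mutually in conflict, so at least 5 registers are needed.
A valid assignment using 5 registers: j=5, f=5, b=1, i=3, m=4, a=2. Each listed conflict is separated.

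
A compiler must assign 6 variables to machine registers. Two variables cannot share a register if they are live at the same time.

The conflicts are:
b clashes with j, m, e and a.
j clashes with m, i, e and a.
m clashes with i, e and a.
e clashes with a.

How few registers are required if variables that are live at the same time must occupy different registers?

b, j, m, e, a all conflict with each other, so at least 5 registers are needed.
5 registers suffice: register 1 → {j}; register 2 → {m}; register 3 → {i, e}; register 4 → {a}; register 5 → {b}. Every pair that conflicts lands in different registers.

5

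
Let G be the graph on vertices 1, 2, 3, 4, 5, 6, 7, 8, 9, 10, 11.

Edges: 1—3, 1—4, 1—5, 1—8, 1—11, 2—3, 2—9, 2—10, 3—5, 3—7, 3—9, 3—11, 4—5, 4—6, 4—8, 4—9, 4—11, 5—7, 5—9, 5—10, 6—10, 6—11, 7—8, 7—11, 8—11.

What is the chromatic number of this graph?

1, 4, 8, 11 are pairwise adjacent (a clique of size 4), so at least 4 colors are needed.
One proper 4-coloring: 1=c, 2=a, 3=b, 4=b, 5=a, 6=c, 7=c, 8=d, 9=c, 10=b, 11=a. No two adjacent vertices share a color.

4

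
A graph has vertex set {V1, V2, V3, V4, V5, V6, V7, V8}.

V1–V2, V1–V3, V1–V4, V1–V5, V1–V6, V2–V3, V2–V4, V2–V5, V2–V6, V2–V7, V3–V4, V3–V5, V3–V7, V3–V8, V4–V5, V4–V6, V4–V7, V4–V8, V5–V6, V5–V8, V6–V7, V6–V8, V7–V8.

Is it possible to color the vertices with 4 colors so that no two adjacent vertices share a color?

No

V1, V2, V3, V4, V5 are pairwise adjacent (a clique of size 5), so at least 5 colors are needed.
So 4 colors are not enough.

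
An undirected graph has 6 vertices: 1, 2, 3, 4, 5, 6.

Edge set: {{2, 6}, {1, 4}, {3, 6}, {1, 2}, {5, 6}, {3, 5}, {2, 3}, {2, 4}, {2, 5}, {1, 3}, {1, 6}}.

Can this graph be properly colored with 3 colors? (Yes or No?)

2, 3, 5, 6 are mutually adjacent (a clique of size 4), so at least 4 colors are needed.
So 3 colors are not enough.

No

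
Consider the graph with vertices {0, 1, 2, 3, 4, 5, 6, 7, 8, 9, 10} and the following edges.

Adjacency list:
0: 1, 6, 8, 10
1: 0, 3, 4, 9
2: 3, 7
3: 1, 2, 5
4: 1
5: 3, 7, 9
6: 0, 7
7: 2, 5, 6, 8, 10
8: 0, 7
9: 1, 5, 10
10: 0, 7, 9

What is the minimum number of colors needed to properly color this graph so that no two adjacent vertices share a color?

2

7 and 8 are adjacent, so at least 2 colors are needed.
2 colors suffice: color a → {0, 3, 4, 7, 9}; color b → {1, 2, 5, 6, 8, 10}. Every edge joins two different colors.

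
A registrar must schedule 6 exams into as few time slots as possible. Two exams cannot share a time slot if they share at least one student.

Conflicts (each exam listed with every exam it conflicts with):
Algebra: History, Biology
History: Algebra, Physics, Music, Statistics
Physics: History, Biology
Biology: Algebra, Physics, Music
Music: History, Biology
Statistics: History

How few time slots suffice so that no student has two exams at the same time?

2

Algebra and Biology conflict, so at least 2 time slots are needed.
A valid assignment using 2 time slots: Algebra=2, History=1, Physics=2, Biology=1, Music=2, Statistics=2. Every pair that conflicts lands in different time slots.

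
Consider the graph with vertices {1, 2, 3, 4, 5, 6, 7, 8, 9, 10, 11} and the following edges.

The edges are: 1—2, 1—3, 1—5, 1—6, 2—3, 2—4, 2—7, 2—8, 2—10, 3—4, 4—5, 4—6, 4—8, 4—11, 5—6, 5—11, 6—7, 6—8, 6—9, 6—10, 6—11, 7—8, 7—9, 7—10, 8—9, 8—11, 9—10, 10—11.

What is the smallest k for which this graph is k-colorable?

4, 5, 6, 11 are mutually adjacent (a clique of size 4), so at least 4 colors are needed.
4 colors suffice: color a → {2, 6}; color b → {3, 5, 8, 10}; color c → {1, 4, 7}; color d → {9, 11}. No two adjacent vertices share a color.

4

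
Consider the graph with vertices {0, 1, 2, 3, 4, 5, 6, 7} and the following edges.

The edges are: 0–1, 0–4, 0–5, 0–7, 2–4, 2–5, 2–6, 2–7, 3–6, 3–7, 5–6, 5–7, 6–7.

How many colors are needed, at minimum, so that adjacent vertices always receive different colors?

2, 5, 6, 7 form a clique, so at least 4 colors are needed.
4 colors suffice: color a → {1, 4, 7}; color b → {0, 2, 3}; color c → {5}; color d → {6}. Each edge has distinct colors on its endpoints.

4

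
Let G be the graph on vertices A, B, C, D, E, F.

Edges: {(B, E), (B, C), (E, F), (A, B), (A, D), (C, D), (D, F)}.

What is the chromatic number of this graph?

3

The cycle E-B-A-D-F-E has odd length 5, so it cannot be 2-colored; at least 3 colors are needed.
3 colors suffice: color red → {B, D}; color blue → {A, C, E}; color green → {F}. Each edge has distinct colors on its endpoints.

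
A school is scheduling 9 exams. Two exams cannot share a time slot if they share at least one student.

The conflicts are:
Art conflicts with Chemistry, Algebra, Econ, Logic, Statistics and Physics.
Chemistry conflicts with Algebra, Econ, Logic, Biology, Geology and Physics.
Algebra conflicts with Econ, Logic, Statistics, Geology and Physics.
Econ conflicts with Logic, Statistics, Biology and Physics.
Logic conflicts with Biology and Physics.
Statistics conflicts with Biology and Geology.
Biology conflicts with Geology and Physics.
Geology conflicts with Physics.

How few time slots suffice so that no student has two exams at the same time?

6

Art, Chemistry, Algebra, Econ, Logic, Physics are mutually in conflict, so at least 6 time slots are needed.
6 time slots suffice: time slot 1 → {Econ, Geology}; time slot 2 → {Statistics, Physics}; time slot 3 → {Algebra, Biology}; time slot 4 → {Chemistry}; time slot 5 → {Logic}; time slot 6 → {Art}. Each listed conflict is separated.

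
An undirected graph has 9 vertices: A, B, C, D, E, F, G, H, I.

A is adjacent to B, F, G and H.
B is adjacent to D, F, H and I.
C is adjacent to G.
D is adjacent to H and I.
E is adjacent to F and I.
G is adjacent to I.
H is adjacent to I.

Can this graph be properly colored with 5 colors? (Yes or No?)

The chromatic number is 4. B, D, H, I form a clique, so at least 4 colors are needed.
4 colors suffice: A=blue, B=red, C=blue, D=yellow, E=red, F=green, G=red, H=green, I=blue.
Since 5 ≥ 4, a proper 5-coloring certainly exists.

Yes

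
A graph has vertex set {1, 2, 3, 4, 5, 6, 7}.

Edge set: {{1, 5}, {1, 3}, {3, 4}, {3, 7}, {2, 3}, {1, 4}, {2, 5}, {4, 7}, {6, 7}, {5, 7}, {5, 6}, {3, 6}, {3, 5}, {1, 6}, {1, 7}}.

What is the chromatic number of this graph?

5

1, 3, 5, 6, 7 are mutually adjacent (a clique of size 5), so at least 5 colors are needed.
A valid assignment using 5 colors: 1=yellow, 2=blue, 3=red, 4=green, 5=green, 6=purple, 7=blue. Each edge has distinct colors on its endpoints.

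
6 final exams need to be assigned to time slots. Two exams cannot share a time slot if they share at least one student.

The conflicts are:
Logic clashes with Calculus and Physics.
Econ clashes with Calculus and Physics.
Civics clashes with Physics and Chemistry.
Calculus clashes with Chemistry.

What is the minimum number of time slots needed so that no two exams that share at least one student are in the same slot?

3

The cycle Econ-Calculus-Chemistry-Civics-Physics-Econ has odd length 5, so it cannot be 2-colored; at least 3 time slots are needed.
Using 3 time slots: Logic=2, Econ=2, Civics=3, Calculus=1, Physics=1, Chemistry=2. Each listed conflict is separated.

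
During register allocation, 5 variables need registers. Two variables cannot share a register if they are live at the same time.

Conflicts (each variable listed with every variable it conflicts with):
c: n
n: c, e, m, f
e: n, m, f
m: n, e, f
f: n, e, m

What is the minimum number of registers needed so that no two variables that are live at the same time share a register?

n, e, m, f pairwise conflict, so at least 4 registers are needed.
4 registers suffice: register 1 → {n}; register 2 → {c, f}; register 3 → {m}; register 4 → {e}. No two conflicting variables share a register.

4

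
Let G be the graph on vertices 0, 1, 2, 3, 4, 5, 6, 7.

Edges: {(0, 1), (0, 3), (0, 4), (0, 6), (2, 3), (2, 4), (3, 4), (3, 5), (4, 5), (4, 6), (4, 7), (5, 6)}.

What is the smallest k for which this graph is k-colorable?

3

0, 4, 6 are mutually adjacent, so at least 3 colors are needed.
3 colors suffice: color red → {1, 4}; color blue → {0, 2, 5, 7}; color green → {3, 6}. Every edge joins two different colors.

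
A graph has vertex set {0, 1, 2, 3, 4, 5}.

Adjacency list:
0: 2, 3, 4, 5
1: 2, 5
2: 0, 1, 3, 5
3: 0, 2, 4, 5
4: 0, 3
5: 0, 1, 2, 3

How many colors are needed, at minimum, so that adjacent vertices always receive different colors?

4

0, 2, 3, 5 are pairwise adjacent (a clique of size 4), so at least 4 colors are needed.
One proper 4-coloring: 0=c, 1=c, 2=a, 3=d, 4=a, 5=b. Every edge joins two different colors.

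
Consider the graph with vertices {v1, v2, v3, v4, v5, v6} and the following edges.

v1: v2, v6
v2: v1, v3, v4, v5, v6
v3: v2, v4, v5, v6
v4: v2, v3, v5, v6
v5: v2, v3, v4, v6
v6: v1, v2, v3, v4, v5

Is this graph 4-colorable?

No

v2, v3, v4, v5, v6 are pairwise adjacent (a clique of size 5), so at least 5 colors are needed.
So 4 colors are not enough.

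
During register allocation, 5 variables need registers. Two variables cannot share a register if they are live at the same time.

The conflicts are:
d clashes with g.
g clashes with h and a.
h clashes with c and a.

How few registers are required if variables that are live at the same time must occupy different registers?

3

g, h, a are mutually in conflict, so at least 3 registers are needed.
3 registers suffice: d=2, g=1, h=2, c=1, a=3. No two conflicting variables share a register.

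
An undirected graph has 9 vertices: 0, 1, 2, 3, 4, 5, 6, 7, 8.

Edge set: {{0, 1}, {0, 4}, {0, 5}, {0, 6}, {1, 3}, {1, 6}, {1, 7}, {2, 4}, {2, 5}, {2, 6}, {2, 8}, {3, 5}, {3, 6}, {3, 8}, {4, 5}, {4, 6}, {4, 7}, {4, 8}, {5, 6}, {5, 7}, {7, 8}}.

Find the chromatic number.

2, 4, 5, 6 are pairwise adjacent (a clique of size 4), so at least 4 colors are needed.
4 colors suffice: 0=d, 1=a, 2=d, 3=b, 4=b, 5=a, 6=c, 7=c, 8=a. No two adjacent vertices share a color.

4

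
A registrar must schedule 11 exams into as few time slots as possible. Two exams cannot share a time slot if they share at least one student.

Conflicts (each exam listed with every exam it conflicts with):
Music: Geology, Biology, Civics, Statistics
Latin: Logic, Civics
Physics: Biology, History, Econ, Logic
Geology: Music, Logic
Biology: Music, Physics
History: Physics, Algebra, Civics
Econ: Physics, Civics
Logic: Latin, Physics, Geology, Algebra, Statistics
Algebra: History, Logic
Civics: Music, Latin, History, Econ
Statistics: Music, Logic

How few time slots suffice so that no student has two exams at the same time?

3

The cycle Civics-Econ-Physics-Logic-Latin-Civics has odd length 5, so it cannot be 2-colored; at least 3 time slots are needed.
Using 3 time slots: Music=1, Latin=3, Physics=2, Geology=2, Biology=3, History=1, Econ=1, Logic=1, Algebra=2, Civics=2, Statistics=2. No two conflicting exams share a time slot.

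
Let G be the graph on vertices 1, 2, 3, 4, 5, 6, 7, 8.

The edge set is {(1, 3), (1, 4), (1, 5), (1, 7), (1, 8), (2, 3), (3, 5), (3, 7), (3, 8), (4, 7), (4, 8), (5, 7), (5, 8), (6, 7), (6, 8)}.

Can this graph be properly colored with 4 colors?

The chromatic number is 4. 1, 3, 5, 8 form a clique, so at least 4 colors are needed.
A valid assignment using 4 colors: 1=green, 2=red, 3=blue, 4=blue, 5=yellow, 6=blue, 7=red, 8=red.
That is already a proper 4-coloring.

Yes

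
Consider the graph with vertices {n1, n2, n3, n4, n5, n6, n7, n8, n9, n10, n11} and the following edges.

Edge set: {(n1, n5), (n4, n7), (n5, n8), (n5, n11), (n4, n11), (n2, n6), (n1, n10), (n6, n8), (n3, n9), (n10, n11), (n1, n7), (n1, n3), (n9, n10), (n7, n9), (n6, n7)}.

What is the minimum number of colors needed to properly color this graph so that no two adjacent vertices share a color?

3

The cycle n5-n8-n6-n7-n1-n5 has odd length 5, so it cannot be 2-colored; at least 3 colors are needed.
3 colors suffice: color red → {n2, n3, n7, n8, n11}; color blue → {n1, n4, n6, n9}; color green → {n5, n10}. No two adjacent vertices share a color.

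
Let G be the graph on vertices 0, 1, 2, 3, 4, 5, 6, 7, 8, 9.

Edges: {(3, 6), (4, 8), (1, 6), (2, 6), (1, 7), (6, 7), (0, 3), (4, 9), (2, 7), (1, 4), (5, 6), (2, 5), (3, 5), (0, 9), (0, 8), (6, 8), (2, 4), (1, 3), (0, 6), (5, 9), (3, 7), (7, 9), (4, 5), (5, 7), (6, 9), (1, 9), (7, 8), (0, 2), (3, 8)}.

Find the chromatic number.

4

2, 5, 6, 7 form a clique, so at least 4 colors are needed.
4 colors suffice: color a → {4, 6}; color b → {0, 7}; color c → {1, 5, 8}; color d → {2, 3, 9}. Each edge has distinct colors on its endpoints.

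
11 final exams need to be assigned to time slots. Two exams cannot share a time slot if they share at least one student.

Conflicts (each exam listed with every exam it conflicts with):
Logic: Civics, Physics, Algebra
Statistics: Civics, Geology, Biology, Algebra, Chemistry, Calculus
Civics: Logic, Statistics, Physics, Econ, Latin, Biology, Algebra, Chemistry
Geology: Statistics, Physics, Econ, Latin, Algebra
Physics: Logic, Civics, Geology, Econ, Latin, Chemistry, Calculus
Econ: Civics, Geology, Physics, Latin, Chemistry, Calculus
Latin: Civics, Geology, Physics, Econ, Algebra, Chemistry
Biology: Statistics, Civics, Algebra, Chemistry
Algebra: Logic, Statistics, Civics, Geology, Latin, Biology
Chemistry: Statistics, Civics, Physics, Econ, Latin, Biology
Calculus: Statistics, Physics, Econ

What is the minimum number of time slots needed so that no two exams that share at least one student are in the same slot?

5

Civics, Physics, Econ, Latin, Chemistry are mutually in conflict, so at least 5 time slots are needed.
5 time slots suffice: time slot 1 → {Civics, Geology, Calculus}; time slot 2 → {Statistics, Physics}; time slot 3 → {Logic, Latin, Biology}; time slot 4 → {Econ, Algebra}; time slot 5 → {Chemistry}. Every pair that conflicts lands in different time slots.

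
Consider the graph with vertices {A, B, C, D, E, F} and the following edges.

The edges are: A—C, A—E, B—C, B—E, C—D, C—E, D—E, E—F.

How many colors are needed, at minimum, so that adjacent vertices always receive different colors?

3

B, C, E form a triangle, so at least 3 colors are needed.
3 colors suffice: color 1 → {E}; color 2 → {C, F}; color 3 → {A, B, D}. Every edge joins two different colors.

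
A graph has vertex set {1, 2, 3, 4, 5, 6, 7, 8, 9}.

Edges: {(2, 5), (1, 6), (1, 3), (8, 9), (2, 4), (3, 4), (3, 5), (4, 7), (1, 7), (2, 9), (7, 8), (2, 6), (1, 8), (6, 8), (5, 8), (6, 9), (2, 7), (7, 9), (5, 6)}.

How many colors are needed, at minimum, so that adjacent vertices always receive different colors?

2, 4, 7 form a triangle, so at least 3 colors are needed.
One proper 3-coloring: 1=green, 2=red, 3=red, 4=green, 5=green, 6=blue, 7=blue, 8=red, 9=green. Each edge has distinct colors on its endpoints.

3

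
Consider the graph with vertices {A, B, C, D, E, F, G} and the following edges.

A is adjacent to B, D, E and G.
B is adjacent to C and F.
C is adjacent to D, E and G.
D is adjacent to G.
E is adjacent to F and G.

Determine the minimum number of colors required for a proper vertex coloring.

3

A, E, G are mutually adjacent, so at least 3 colors are needed.
One proper 3-coloring: A=2, B=1, C=2, D=1, E=1, F=2, G=3. Each edge has distinct colors on its endpoints.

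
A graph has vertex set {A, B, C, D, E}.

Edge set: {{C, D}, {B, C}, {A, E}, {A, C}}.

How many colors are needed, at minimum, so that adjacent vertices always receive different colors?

2

A and E are adjacent, so at least 2 colors are needed.
2 colors suffice: color 1 → {C, E}; color 2 → {A, B, D}. Every edge joins two different colors.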